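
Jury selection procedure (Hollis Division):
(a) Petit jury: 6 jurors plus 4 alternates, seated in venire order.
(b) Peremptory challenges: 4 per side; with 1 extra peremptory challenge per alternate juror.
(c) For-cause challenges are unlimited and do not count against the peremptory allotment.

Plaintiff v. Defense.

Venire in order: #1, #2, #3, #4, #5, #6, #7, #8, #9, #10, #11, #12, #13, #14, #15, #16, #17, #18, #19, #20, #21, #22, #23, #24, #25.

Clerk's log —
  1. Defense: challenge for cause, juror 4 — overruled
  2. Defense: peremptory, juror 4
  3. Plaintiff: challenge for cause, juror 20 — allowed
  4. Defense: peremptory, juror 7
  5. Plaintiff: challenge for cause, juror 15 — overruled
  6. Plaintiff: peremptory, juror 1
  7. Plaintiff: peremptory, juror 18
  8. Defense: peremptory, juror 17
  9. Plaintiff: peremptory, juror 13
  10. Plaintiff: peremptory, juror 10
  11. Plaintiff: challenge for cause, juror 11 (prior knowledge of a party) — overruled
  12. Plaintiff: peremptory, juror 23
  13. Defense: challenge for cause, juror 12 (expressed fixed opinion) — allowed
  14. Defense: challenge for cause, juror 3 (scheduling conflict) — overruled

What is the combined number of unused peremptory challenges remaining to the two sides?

Plaintiff allotment: 4 base + 1 × 4 alternates = 8. Defense allotment: 4 base + 1 × 4 alternates = 8.
Plaintiff peremptories used: #1, #18, #13, #10, #23 — 5 (for-cause on #20, #15, #11 don't count).
Defense peremptories used: #4, #7, #17 — 3 (for-cause on #4, #12, #3 don't count).
Remaining: (8 − 5) + (8 − 3) = 8.

8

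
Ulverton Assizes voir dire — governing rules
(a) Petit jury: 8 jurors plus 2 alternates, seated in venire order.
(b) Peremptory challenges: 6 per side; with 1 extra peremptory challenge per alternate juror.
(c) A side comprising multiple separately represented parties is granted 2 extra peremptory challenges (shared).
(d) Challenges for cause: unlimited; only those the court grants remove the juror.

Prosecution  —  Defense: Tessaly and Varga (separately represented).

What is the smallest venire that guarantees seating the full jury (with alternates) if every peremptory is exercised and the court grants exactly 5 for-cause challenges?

33

Seats to fill: 8 + 2 alternates = 10.
Peremptories — Prosecution: 6 + 1×2 = 8; Defense: 6 + 1×2 + 2 = 10; total 18.
For-cause removals: 5.
Minimum venire: 10 + 18 + 5 = 33.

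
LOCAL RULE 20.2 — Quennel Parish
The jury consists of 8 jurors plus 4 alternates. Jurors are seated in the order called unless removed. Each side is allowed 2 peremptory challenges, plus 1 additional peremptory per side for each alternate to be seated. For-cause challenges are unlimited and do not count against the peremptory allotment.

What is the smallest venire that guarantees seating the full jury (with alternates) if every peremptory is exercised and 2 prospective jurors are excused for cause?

Seats to fill: 8 + 4 alternates = 12.
Peremptories: 2 + 1×4 = 6 per side × 2 sides = 12.
For-cause removals: 2.
Minimum venire: 12 + 12 + 2 = 26.

26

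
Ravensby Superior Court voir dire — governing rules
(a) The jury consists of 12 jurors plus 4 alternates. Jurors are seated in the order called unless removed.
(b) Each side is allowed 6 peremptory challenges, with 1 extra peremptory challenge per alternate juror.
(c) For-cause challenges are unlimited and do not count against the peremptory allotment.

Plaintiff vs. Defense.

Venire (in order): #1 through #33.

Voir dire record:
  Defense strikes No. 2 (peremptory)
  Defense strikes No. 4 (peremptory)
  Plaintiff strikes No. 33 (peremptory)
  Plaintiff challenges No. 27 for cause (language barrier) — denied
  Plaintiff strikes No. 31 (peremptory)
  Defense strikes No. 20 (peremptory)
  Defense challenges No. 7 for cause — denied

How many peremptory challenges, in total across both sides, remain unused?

Plaintiff allotment: 6 base + 1 × 4 alternates = 10. Defense allotment: 6 base + 1 × 4 alternates = 10.
Plaintiff peremptories used: #33, #31 — 2 (the for-cause on #27 doesn't count).
Defense peremptories used: #2, #4, #20 — 3 (the for-cause on #7 doesn't count).
Remaining: (10 − 2) + (10 − 3) = 15.

15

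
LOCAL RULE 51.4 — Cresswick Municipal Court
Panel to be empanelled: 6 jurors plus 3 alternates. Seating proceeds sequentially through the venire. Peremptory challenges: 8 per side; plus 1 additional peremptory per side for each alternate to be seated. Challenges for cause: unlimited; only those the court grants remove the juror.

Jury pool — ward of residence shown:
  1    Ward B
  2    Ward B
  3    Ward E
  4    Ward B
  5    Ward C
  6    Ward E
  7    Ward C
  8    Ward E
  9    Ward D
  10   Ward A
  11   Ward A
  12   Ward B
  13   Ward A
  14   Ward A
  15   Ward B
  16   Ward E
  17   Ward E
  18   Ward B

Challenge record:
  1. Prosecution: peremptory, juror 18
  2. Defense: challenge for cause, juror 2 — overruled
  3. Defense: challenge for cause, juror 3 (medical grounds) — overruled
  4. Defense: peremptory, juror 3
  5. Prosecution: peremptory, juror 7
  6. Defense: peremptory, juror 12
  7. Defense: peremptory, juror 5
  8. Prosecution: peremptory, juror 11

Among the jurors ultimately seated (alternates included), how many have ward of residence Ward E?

Removed: #3, #5, #7, #11, #12, #18.
Seated (9 incl. alternates): #1, #2, #4, #6, #8, #9, #10, #13, #14.
Of those, in Ward E: #6, #8 → 2.

2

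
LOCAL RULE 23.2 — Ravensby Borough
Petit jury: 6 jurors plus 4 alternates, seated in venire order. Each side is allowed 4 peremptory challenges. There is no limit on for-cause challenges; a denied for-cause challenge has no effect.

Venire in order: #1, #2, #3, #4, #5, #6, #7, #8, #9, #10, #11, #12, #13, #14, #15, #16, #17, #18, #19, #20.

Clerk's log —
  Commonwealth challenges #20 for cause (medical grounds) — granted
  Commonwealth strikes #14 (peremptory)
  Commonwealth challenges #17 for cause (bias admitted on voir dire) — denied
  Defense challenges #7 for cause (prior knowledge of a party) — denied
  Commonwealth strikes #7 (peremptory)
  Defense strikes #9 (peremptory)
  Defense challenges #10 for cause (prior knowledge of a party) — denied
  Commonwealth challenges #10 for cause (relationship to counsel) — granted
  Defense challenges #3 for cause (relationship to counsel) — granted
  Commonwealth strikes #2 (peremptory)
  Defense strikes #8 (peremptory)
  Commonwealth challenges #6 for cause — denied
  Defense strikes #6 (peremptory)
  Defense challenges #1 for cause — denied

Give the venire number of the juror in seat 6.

Removed: #2, #3, #6, #7, #8, #9, #10, #14, #20. (#1, #17 stay — for-cause denied.)
Seating in order: seats 1–6 → #1, #4, #5, #11, #12, #13; alternates → #15, #16, #17, #18.
So seat 6 is #13.

13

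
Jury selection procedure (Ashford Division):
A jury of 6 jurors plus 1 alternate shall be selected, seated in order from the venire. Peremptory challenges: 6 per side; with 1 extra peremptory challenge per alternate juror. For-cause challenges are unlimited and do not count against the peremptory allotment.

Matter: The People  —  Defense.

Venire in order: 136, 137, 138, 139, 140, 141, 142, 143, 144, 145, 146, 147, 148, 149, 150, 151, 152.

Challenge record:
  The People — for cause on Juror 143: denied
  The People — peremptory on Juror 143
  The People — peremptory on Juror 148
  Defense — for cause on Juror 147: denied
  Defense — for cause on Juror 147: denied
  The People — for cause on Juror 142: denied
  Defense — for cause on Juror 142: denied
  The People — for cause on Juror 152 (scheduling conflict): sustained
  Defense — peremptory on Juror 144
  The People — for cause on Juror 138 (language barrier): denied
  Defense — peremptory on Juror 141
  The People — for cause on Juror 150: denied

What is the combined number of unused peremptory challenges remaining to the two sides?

The People allotment: 6 base + 1 × 1 alternate = 7. Defense allotment: 6 base + 1 × 1 alternate = 7.
The People peremptories used: #143, #148 — 2 (for-cause on #143, #142, #152, #138, #150 don't count).
Defense peremptories used: #144, #141 — 2 (for-cause on #147, #147, #142 don't count).
Remaining: (7 − 2) + (7 − 2) = 10.

10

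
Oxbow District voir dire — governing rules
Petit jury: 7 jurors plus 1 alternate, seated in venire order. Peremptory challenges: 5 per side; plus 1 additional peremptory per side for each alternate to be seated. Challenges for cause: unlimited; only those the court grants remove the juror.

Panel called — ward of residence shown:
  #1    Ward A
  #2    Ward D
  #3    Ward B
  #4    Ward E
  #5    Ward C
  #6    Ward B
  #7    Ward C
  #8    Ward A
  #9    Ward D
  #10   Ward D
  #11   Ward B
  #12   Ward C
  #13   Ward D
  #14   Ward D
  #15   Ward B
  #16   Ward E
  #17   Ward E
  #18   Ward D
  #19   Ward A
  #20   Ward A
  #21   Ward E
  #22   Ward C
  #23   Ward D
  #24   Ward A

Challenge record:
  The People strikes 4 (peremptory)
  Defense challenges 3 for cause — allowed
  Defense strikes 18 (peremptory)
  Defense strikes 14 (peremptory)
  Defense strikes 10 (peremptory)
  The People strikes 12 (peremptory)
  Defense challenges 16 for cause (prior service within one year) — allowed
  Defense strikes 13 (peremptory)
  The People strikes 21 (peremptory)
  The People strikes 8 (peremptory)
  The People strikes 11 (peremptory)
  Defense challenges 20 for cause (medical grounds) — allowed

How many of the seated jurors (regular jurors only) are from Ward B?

2

Removed: #3, #4, #8, #10, #11, #12, #13, #14, #16, #18, #20, #21.
Seated jurors 1–7: #1, #2, #5, #6, #7, #9, #15 (alternates #17 not counted).
Of those, in Ward B: #6, #15 → 2.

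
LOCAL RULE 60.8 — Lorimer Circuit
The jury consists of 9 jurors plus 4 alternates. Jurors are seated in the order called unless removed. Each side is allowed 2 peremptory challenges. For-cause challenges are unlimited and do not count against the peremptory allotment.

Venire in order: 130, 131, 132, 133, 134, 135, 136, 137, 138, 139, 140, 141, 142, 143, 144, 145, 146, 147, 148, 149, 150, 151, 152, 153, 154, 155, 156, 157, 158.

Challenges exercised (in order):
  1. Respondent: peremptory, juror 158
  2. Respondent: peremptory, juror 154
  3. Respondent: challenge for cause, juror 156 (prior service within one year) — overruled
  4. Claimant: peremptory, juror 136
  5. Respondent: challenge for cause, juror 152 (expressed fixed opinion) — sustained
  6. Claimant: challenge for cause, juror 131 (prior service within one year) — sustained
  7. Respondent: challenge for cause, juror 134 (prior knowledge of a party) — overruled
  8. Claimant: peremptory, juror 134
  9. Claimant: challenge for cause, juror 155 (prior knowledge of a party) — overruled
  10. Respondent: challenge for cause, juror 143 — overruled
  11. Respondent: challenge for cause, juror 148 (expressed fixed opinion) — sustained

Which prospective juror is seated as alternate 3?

144

Removed: #131, #134, #136, #148, #152, #154, #158. (#143, #155, #156 stay — for-cause denied.)
Filling seats in venire order through position 12: #130, #132, #133, #135, #137, #138, #139, #140, #141, #142, #143, #144.
So alternate 3 is #144.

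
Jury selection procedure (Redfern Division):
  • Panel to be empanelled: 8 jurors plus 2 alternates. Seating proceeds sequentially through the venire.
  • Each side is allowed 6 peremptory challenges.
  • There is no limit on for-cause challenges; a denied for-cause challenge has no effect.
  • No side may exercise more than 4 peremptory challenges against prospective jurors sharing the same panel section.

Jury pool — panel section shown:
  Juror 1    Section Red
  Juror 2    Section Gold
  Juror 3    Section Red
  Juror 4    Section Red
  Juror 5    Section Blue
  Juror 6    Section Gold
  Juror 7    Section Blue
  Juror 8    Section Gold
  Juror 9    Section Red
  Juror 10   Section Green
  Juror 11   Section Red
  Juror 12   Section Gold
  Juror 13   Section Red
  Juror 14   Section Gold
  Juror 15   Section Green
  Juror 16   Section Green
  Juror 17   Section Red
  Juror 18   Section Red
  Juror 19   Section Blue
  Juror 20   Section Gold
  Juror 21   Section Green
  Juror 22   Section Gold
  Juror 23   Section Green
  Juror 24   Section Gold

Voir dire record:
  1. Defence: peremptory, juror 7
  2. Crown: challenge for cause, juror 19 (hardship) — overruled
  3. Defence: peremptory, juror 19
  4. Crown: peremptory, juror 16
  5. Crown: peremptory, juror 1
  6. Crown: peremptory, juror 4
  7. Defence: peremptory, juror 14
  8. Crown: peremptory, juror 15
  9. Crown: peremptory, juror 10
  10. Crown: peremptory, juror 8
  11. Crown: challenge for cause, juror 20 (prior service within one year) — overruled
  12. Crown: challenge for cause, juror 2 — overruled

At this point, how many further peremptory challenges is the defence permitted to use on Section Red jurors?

Defence peremptories so far: #7, #19, #14 — 3 of 6 used, 3 left overall.
Against Section Red: none yet — per-section cap 4 leaves 4.
Binding limit: min(3, 4) = 3.

3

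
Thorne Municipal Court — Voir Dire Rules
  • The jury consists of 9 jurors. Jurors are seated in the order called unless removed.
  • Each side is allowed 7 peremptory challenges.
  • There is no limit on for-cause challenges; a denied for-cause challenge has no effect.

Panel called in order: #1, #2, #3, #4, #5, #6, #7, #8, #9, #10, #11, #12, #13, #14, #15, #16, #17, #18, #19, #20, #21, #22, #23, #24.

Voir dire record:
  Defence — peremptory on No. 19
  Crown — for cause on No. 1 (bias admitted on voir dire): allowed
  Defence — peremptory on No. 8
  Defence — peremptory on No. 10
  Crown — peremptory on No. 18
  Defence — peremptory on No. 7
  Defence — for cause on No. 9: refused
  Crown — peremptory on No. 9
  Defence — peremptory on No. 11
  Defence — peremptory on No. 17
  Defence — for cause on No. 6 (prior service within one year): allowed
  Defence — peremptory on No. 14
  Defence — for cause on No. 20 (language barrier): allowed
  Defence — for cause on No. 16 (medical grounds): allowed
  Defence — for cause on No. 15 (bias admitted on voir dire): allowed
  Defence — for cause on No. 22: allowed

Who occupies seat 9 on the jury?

Removed: #1, #6, #7, #8, #9, #10, #11, #14, #15, #16, #17, #18, #19, #20, #22.
Seating in order: seats 1–9 → #2, #3, #4, #5, #12, #13, #21, #23, #24.
So seat 9 is #24.

24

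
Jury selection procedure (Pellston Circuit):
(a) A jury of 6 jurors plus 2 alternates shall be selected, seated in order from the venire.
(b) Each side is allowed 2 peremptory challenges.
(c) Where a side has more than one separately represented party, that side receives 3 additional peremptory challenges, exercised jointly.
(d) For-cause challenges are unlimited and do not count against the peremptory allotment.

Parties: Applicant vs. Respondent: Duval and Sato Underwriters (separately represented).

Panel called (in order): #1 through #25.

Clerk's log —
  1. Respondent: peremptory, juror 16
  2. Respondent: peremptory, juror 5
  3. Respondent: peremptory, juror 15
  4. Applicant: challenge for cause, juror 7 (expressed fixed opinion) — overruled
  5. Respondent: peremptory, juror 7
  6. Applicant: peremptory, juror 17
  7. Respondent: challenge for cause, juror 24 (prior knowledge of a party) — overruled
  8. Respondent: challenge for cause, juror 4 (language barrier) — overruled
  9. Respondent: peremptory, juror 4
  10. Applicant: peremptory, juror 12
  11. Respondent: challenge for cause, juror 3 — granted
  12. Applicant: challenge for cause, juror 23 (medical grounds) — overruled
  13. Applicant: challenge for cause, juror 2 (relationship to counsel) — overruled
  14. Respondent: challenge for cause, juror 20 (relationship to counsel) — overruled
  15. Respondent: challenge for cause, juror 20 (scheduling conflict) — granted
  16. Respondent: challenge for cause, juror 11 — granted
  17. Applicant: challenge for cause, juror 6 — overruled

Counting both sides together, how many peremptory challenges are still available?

0

Applicant allotment: 2. Respondent allotment: 2 base + 3 multi-party = 5.
Applicant peremptories used: #17, #12 — 2 (for-cause on #7, #23, #2, #6 don't count).
Respondent peremptories used: #16, #5, #15, #7, #4 — 5 (for-cause on #24, #4, #3, #20, #20, #11 don't count).
Remaining: (2 − 2) + (5 − 5) = 0.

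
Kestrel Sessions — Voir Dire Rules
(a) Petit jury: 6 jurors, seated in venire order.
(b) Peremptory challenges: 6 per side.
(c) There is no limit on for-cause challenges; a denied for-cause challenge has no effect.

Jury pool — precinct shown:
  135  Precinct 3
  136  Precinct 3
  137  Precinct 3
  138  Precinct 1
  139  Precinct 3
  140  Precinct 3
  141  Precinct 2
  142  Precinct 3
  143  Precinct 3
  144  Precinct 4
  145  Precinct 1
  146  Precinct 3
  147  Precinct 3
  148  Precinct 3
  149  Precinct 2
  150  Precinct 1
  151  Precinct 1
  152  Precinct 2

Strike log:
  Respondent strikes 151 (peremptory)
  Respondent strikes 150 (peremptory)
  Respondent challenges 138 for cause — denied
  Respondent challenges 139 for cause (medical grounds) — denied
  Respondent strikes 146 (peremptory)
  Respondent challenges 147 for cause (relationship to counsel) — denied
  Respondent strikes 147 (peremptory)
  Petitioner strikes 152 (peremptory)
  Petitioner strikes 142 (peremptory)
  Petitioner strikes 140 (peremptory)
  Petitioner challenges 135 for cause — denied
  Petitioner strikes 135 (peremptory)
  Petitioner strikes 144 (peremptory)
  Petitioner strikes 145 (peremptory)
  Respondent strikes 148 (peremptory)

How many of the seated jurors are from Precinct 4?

0

Removed: #135, #140, #142, #144, #145, #146, #147, #148, #150, #151, #152.
Seated jurors 1–6: #136, #137, #138, #139, #141, #143.
None of those are in Precinct 4 → 0.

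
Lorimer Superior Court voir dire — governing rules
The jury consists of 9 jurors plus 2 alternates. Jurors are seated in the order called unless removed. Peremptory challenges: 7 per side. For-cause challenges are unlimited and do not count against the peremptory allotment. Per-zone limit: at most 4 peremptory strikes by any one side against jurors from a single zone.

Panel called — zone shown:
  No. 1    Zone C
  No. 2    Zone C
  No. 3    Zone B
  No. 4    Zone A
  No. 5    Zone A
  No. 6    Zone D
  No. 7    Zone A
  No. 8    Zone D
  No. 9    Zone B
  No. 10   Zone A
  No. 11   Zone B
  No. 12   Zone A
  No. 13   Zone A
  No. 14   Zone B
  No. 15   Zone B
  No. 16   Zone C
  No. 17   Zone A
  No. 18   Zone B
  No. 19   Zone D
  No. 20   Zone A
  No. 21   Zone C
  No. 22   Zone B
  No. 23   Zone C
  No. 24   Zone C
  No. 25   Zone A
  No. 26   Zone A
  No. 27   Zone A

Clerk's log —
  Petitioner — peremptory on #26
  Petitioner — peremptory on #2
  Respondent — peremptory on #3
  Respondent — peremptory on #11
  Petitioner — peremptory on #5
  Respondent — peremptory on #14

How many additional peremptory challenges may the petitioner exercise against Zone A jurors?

2

Petitioner peremptories so far: #26, #2, #5 — 3 of 7 used, 4 left overall.
Against Zone A: #26, #5 — 2 used; per-zone cap 4 leaves 2.
Binding limit: min(4, 2) = 2.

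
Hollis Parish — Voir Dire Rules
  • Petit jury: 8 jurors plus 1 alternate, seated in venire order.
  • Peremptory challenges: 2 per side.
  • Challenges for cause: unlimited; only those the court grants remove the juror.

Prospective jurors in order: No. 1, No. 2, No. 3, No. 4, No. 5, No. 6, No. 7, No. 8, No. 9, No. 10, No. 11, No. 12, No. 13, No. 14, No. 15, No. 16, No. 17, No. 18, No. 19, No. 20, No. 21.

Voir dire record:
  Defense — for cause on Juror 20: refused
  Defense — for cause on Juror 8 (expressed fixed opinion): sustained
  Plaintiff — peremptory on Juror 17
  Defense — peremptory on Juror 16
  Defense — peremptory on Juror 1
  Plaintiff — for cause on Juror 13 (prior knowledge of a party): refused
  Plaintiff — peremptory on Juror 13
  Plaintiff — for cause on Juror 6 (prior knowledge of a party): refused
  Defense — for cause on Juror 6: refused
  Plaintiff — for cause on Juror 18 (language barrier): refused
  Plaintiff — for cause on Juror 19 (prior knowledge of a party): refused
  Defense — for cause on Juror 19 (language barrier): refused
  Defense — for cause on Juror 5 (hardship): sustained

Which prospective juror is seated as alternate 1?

12

Removed: #1, #5, #8, #13, #16, #17. (#6, #18, #19, #20 stay — for-cause denied.)
Seating in order: seats 1–8 → #2, #3, #4, #6, #7, #9, #10, #11; alternates → #12.
So alternate 1 is #12.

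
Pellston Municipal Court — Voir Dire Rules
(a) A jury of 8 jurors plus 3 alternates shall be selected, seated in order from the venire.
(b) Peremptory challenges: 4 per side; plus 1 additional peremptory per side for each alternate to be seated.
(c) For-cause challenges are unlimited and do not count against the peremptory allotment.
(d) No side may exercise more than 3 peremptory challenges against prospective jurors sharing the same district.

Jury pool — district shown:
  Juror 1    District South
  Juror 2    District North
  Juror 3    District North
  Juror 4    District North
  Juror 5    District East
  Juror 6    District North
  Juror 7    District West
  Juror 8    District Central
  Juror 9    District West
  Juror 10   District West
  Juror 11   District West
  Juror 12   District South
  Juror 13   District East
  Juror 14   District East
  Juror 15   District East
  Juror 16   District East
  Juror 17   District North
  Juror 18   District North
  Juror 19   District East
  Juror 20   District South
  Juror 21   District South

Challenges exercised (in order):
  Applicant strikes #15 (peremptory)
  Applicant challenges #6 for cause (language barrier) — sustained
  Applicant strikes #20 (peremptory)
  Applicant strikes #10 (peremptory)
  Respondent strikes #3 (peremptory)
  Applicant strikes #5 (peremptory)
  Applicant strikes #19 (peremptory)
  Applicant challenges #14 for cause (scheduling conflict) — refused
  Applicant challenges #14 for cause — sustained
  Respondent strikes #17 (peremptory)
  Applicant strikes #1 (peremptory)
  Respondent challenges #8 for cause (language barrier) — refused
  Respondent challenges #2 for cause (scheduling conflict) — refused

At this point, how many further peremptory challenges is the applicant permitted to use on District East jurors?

Applicant peremptories so far: #15, #20, #10, #5, #19, #1 — 6 of 7 used, 1 left overall.
Against District East: #15, #5, #19 — 3 used; per-district cap 3 leaves 0.
Binding limit: min(1, 0) = 0.

0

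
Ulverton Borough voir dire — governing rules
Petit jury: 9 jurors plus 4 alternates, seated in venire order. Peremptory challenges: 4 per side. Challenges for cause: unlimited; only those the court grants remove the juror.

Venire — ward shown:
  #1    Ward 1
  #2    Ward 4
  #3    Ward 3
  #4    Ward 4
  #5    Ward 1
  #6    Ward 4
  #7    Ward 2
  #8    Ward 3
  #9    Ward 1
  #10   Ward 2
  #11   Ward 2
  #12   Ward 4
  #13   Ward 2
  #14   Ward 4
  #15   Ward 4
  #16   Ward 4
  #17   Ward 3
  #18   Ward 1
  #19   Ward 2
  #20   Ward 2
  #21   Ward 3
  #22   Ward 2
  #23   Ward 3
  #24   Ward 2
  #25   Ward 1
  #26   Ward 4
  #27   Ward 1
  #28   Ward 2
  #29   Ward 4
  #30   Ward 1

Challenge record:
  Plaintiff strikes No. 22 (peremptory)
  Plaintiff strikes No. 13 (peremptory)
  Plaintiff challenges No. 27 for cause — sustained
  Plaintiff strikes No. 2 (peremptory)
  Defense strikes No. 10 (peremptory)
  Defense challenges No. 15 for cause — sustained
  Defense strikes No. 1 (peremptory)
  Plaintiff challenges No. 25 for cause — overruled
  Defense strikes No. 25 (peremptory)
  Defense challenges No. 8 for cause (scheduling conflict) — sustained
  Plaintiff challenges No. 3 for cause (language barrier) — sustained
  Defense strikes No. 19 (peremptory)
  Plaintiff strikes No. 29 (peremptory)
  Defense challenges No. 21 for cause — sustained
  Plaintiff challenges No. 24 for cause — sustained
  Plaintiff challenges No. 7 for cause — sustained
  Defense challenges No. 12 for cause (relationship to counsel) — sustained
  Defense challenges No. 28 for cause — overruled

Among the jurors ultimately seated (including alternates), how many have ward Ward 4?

Removed: #1, #2, #3, #7, #8, #10, #12, #13, #15, #19, #21, #22, #24, #25, #27, #29.
Seated (13 incl. alternates): #4, #5, #6, #9, #11, #14, #16, #17, #18, #20, #23, #26, #28.
Of those, in Ward 4: #4, #6, #14, #16, #26 → 5.

5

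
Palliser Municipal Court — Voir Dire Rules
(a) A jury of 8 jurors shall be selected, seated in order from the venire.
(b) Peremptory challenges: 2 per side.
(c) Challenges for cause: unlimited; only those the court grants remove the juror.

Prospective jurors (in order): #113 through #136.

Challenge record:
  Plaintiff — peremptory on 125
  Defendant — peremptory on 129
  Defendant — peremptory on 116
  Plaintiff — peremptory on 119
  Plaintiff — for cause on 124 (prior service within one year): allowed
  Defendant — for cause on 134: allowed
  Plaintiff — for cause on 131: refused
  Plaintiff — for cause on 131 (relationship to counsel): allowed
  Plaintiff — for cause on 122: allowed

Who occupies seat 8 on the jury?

123

Removed: #116, #119, #122, #124, #125, #129, #131, #134.
Seating in order: seats 1–8 → #113, #114, #115, #117, #118, #120, #121, #123.
So seat 8 is #123.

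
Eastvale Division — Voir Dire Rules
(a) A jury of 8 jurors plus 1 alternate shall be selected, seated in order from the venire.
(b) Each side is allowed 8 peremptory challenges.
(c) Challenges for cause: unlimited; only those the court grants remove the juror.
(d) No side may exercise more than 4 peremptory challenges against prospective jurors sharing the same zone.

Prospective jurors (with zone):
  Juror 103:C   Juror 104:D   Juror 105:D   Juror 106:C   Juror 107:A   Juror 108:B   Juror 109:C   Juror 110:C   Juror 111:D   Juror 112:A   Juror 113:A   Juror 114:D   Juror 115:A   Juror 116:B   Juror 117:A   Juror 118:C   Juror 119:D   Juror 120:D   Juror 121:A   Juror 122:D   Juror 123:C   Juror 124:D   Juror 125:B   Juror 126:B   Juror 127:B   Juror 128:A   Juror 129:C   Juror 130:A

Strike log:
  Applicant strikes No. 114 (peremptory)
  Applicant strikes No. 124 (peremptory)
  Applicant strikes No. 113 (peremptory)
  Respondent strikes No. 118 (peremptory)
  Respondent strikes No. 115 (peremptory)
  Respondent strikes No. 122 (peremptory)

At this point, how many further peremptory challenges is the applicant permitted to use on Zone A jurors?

Applicant peremptories so far: #114, #124, #113 — 3 of 8 used, 5 left overall.
Against Zone A: #113 — 1 used; per-zone cap 4 leaves 3.
Binding limit: min(5, 3) = 3.

3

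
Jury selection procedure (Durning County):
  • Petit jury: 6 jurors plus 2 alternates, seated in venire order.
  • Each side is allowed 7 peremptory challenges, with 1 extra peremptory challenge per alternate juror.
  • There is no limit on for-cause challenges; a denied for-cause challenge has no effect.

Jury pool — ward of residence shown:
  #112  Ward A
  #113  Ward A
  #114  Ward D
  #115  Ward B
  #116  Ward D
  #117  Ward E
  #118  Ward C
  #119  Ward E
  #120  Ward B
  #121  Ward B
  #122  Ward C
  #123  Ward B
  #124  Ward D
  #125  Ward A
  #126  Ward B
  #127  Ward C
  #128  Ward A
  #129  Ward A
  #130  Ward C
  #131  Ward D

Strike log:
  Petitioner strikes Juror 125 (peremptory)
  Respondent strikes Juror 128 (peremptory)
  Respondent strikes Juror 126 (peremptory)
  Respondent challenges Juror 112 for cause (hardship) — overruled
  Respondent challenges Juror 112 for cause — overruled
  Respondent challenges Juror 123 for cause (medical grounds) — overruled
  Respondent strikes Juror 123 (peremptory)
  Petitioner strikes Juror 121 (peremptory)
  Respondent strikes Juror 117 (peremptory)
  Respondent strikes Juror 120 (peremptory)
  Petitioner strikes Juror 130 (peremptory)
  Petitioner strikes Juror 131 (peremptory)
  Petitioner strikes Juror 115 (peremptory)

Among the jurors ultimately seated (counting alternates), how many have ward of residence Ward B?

0

Removed: #115, #117, #120, #121, #123, #125, #126, #128, #130, #131.
Seated (8 incl. alternates): #112, #113, #114, #116, #118, #119, #122, #124.
None of those are in Ward B → 0.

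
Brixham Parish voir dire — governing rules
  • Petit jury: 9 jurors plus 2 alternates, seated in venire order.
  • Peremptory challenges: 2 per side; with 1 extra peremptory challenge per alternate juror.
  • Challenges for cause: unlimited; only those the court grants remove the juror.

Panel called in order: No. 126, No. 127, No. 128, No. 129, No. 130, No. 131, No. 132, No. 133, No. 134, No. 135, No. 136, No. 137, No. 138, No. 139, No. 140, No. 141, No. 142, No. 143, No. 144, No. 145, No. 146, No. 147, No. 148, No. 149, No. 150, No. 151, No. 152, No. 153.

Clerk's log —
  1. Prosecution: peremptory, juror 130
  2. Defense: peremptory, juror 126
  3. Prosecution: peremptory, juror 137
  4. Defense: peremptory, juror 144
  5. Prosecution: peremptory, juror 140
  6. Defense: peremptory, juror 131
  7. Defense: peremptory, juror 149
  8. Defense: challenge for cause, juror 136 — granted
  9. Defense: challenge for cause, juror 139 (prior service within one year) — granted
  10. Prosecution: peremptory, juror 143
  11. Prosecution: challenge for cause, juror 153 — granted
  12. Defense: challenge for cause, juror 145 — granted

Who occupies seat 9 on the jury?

141

Removed: #126, #130, #131, #136, #137, #139, #140, #143, #144, #145, #149, #153.
Filling seats in venire order through position 9: #127, #128, #129, #132, #133, #134, #135, #138, #141.
So seat 9 is #141.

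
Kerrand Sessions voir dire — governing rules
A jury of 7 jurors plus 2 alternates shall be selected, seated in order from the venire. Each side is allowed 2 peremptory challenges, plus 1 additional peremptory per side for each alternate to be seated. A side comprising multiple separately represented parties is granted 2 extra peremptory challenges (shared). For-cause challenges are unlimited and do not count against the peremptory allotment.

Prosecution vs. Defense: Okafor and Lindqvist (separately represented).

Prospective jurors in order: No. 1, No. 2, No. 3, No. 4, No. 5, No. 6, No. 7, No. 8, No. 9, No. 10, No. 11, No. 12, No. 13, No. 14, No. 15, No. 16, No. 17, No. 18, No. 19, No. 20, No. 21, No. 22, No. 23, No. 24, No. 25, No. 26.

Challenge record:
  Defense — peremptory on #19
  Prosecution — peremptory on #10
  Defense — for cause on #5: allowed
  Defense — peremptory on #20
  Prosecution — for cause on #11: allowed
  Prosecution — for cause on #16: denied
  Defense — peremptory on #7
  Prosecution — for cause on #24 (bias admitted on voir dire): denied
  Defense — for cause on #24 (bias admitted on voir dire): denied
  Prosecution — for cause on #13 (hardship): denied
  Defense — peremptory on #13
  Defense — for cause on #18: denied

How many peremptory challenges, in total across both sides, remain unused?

5

Prosecution allotment: 2 base + 1 × 2 alternates = 4. Defense allotment: 2 base + 1 × 2 alternates + 2 multi-party = 6.
Prosecution peremptories used: #10 — 1 (for-cause on #11, #16, #24, #13 don't count).
Defense peremptories used: #19, #20, #7, #13 — 4 (for-cause on #5, #24, #18 don't count).
Remaining: (4 − 1) + (6 − 4) = 5.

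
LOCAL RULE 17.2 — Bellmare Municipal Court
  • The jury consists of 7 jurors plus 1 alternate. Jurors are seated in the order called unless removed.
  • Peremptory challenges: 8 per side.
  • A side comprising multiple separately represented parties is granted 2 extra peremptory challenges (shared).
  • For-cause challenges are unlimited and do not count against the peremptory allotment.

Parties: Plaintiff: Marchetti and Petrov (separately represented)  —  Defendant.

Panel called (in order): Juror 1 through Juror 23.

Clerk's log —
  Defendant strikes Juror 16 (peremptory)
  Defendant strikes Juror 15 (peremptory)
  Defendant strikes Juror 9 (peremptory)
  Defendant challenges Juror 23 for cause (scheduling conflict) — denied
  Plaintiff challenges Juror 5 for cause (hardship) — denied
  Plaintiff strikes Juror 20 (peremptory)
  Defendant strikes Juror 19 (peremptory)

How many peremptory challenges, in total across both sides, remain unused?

Plaintiff allotment: 8 base + 2 multi-party = 10. Defendant allotment: 8.
Plaintiff peremptories used: #20 — 1 (the for-cause on #5 doesn't count).
Defendant peremptories used: #16, #15, #9, #19 — 4 (the for-cause on #23 doesn't count).
Remaining: (10 − 1) + (8 − 4) = 13.

13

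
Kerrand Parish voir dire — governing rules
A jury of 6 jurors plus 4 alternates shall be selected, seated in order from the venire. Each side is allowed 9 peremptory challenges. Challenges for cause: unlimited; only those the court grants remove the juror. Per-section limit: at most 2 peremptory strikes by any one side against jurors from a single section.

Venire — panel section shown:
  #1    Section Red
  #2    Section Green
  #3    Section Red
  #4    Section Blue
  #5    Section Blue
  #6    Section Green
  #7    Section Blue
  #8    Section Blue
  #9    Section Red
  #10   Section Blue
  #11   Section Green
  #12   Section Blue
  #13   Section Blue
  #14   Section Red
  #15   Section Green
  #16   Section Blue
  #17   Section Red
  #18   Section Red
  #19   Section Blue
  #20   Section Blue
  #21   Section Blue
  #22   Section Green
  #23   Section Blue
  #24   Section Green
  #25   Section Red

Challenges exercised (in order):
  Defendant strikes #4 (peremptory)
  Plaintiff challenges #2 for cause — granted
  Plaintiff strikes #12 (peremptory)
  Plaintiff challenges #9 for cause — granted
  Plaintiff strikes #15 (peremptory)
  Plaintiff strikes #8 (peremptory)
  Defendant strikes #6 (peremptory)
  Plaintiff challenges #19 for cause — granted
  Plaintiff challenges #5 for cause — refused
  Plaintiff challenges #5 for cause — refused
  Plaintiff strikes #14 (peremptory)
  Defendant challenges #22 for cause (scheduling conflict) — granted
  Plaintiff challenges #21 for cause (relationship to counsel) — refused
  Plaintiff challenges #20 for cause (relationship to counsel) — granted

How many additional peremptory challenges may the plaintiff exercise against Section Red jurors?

Plaintiff peremptories so far: #12, #15, #8, #14 — 4 of 9 used, 5 left overall.
Against Section Red: #14 — 1 used; per-section cap 2 leaves 1.
Binding limit: min(5, 1) = 1.

1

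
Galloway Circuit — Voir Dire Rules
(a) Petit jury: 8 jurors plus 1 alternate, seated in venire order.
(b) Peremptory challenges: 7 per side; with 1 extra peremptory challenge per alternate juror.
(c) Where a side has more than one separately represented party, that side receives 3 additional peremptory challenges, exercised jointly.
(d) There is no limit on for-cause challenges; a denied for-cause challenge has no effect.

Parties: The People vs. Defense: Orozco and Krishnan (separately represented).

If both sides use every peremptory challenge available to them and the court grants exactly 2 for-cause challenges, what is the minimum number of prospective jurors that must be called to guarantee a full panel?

30

Seats to fill: 8 + 1 alternates = 9.
Peremptories — The People: 7 + 1×1 = 8; Defense: 7 + 1×1 + 3 = 11; total 19.
For-cause removals: 2.
Minimum venire: 9 + 19 + 2 = 30.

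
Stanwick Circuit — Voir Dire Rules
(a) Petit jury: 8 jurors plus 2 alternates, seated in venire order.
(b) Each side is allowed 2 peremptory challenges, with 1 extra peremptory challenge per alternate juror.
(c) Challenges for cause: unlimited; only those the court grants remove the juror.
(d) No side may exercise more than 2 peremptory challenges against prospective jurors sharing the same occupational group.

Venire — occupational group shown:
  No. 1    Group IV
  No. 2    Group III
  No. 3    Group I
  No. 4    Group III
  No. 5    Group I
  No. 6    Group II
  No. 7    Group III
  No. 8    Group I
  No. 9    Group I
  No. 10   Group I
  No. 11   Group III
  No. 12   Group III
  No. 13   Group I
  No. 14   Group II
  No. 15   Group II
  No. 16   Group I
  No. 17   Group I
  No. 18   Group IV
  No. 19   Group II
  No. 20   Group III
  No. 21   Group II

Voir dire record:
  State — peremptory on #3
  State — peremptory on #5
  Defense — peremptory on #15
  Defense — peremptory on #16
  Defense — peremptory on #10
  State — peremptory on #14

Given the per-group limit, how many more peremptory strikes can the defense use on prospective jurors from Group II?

Defense peremptories so far: #15, #16, #10 — 3 of 4 used, 1 left overall.
Against Group II: #15 — 1 used; per-group cap 2 leaves 1.
Binding limit: min(1, 1) = 1.

1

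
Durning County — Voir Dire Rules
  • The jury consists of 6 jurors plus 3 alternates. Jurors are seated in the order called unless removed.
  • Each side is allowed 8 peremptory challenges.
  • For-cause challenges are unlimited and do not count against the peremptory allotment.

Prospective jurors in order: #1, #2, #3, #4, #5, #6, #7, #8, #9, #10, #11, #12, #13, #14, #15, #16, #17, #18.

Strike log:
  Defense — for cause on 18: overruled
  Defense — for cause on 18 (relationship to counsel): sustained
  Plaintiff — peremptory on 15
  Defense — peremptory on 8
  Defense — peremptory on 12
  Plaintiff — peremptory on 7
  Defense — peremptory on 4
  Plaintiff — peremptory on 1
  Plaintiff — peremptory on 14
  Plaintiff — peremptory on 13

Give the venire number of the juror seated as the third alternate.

Removed: #1, #4, #7, #8, #12, #13, #14, #15, #18.
Seating in order: seats 1–6 → #2, #3, #5, #6, #9, #10; alternates → #11, #16, #17.
So alternate 3 is #17.

17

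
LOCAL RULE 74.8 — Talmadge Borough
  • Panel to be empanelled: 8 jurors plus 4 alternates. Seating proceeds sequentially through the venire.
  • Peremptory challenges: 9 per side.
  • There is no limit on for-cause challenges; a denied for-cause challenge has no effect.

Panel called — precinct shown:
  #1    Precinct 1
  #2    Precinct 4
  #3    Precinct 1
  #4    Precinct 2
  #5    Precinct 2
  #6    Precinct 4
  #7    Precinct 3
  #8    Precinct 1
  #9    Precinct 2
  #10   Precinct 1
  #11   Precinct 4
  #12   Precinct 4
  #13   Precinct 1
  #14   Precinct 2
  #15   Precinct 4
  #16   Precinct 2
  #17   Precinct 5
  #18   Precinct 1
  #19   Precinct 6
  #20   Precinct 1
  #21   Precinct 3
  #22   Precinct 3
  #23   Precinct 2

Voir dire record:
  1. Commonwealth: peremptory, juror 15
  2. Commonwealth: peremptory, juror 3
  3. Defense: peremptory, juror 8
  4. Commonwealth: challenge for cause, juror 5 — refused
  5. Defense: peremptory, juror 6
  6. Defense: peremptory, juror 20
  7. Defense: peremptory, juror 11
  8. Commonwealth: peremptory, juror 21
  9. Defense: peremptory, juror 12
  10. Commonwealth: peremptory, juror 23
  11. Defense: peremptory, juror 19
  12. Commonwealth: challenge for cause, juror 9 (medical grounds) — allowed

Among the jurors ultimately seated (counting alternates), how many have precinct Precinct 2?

4

Removed: #3, #6, #8, #9, #11, #12, #15, #19, #20, #21, #23.
Seated (12 incl. alternates): #1, #2, #4, #5, #7, #10, #13, #14, #16, #17, #18, #22.
Of those, in Precinct 2: #4, #5, #14, #16 → 4.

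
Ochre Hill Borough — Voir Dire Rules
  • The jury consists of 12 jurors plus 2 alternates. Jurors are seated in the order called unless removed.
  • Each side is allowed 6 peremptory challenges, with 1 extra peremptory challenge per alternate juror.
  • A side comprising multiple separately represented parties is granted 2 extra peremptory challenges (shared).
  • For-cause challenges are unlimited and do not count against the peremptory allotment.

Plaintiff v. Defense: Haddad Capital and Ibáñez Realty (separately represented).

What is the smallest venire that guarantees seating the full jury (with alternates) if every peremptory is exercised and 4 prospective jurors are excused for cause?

36

Seats to fill: 12 + 2 alternates = 14.
Peremptories — Plaintiff: 6 + 1×2 = 8; Defense: 6 + 1×2 + 2 = 10; total 18.
For-cause removals: 4.
Minimum venire: 14 + 18 + 4 = 36.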